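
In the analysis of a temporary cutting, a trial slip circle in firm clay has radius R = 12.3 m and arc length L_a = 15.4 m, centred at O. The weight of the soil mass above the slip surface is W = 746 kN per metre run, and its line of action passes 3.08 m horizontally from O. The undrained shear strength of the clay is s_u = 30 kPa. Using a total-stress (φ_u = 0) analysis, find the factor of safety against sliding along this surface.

FS = 2.47

Taking moments about the centre O, the resisting moment is provided by the undrained shear strength acting along the arc:
M_R = s_u·L_a·R = 30·15.40·12.3 = 5682.6 kN·m/m
M_D = W·d = 746·3.08 = 2297.7 kN·m/m
FS = M_R / M_D = 5682.6 / 2297.7 = 2.473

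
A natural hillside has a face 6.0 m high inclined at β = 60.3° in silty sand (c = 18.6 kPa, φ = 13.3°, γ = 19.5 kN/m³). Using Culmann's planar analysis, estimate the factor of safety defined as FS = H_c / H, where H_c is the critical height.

FS = 1.69

H_c = (4c/γ) · sinβ cosφ / [1 − cos(β − φ)]
    = (4·18.6/19.5) · sin60.3°·cos13.3° / [1 − cos47.0°]
    = 3.815 · 0.8453 / 0.3180 = 10.14 m
FS = H_c / H = 10.14 / 6.0 = 1.690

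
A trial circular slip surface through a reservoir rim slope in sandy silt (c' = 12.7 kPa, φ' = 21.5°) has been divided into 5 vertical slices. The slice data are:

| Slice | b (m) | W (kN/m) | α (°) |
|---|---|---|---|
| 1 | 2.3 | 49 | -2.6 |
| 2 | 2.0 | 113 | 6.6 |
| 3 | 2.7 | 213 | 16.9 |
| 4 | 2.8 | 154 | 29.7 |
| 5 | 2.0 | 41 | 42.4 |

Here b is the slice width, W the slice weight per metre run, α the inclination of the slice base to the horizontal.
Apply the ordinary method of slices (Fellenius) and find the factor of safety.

Ordinary method of slices: FS = Σ[c'·Δl_i + (W_i cosα_i)·tanφ'] / Σ W_i sinα_i, with Δl_i = b_i / cosα_i.
Slice 1: Δl = 2.3/cos(-2.6°) = 2.302 m; N'_1 = 49·cos(-2.6°) = 48.9; c'Δl = 29.24; W sinα = -2.2
Slice 2: Δl = 2.0/cos6.6° = 2.013 m; N'_2 = 113·cos6.6° = 112.3; c'Δl = 25.57; W sinα = 13.0
Slice 3: Δl = 2.7/cos16.9° = 2.822 m; N'_3 = 213·cos16.9° = 203.8; c'Δl = 35.84; W sinα = 61.9
Slice 4: Δl = 2.8/cos29.7° = 3.223 m; N'_4 = 154·cos29.7° = 133.8; c'Δl = 40.94; W sinα = 76.3
Slice 5: Δl = 2.0/cos42.4° = 2.708 m; N'_5 = 41·cos42.4° = 30.3; c'Δl = 34.40; W sinα = 27.6
Σc'Δl = 166.0 kN/m; ΣN' = 529.0 kN/m; ΣW sinα = 176.6 kN/m
Resisting = 166.0 + 529.0·tan21.5° = 166.0 + 208.4 = 374.4 kN/m
FS = 374.4 / 176.6 = 2.120

FS = 2.12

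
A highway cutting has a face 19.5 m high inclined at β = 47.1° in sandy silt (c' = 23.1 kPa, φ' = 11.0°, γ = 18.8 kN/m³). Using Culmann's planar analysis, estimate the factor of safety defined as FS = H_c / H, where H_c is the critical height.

H_c = (4c'/γ) · sinβ cosφ' / [1 − cos(β − φ')]
    = (4·23.1/18.8) · sin47.1°·cos11.0° / [1 − cos36.1°]
    = 4.915 · 0.7191 / 0.1920 = 18.41 m
FS = H_c / H = 18.41 / 19.5 = 0.944

FS = 0.94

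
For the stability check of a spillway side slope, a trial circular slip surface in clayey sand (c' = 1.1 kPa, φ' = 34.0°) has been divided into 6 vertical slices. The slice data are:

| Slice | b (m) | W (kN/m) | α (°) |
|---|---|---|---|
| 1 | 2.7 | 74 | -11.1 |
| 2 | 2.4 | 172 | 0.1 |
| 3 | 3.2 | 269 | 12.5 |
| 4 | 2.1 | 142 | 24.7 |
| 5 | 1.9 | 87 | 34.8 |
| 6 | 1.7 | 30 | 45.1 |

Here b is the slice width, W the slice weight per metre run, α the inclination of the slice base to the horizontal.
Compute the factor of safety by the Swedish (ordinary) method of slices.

FS = 2.91

Ordinary method of slices: FS = Σ[c'·Δl_i + (W_i cosα_i)·tanφ'] / Σ W_i sinα_i, with Δl_i = b_i / cosα_i.
Slice 1: Δl = 2.7/cos(-11.1°) = 2.751 m; N'_1 = 74·cos(-11.1°) = 72.6; c'Δl = 3.03; W sinα = -14.2
Slice 2: Δl = 2.4/cos0.1° = 2.400 m; N'_2 = 172·cos0.1° = 172.0; c'Δl = 2.64; W sinα = 0.3
Slice 3: Δl = 3.2/cos12.5° = 3.278 m; N'_3 = 269·cos12.5° = 262.6; c'Δl = 3.61; W sinα = 58.2
Slice 4: Δl = 2.1/cos24.7° = 2.311 m; N'_4 = 142·cos24.7° = 129.0; c'Δl = 2.54; W sinα = 59.3
Slice 5: Δl = 1.9/cos34.8° = 2.314 m; N'_5 = 87·cos34.8° = 71.4; c'Δl = 2.55; W sinα = 49.7
Slice 6: Δl = 1.7/cos45.1° = 2.408 m; N'_6 = 30·cos45.1° = 21.2; c'Δl = 2.65; W sinα = 21.3
Σc'Δl = 17.0 kN/m; ΣN' = 728.9 kN/m; ΣW sinα = 174.5 kN/m
Resisting = 17.0 + 728.9·tan34.0° = 17.0 + 491.6 = 508.6 kN/m
FS = 508.6 / 174.5 = 2.915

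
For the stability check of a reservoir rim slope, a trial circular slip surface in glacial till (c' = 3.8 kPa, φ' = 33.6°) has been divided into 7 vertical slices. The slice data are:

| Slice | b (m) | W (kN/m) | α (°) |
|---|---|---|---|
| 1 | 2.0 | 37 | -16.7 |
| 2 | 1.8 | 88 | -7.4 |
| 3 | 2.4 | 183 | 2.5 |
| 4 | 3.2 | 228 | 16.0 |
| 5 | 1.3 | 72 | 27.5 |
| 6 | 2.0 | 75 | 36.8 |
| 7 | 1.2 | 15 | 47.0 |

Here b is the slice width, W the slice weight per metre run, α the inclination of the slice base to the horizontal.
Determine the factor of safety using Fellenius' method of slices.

Ordinary method of slices: FS = Σ[c'·Δl_i + (W_i cosα_i)·tanφ'] / Σ W_i sinα_i, with Δl_i = b_i / cosα_i.
Slice 1: Δl = 2.0/cos(-16.7°) = 2.088 m; N'_1 = 37·cos(-16.7°) = 35.4; c'Δl = 7.93; W sinα = -10.6
Slice 2: Δl = 1.8/cos(-7.4°) = 1.815 m; N'_2 = 88·cos(-7.4°) = 87.3; c'Δl = 6.90; W sinα = -11.3
Slice 3: Δl = 2.4/cos2.5° = 2.402 m; N'_3 = 183·cos2.5° = 182.8; c'Δl = 9.13; W sinα = 8.0
Slice 4: Δl = 3.2/cos16.0° = 3.329 m; N'_4 = 228·cos16.0° = 219.2; c'Δl = 12.65; W sinα = 62.8
Slice 5: Δl = 1.3/cos27.5° = 1.466 m; N'_5 = 72·cos27.5° = 63.9; c'Δl = 5.57; W sinα = 33.2
Slice 6: Δl = 2.0/cos36.8° = 2.498 m; N'_6 = 75·cos36.8° = 60.1; c'Δl = 9.49; W sinα = 44.9
Slice 7: Δl = 1.2/cos47.0° = 1.760 m; N'_7 = 15·cos47.0° = 10.2; c'Δl = 6.69; W sinα = 11.0
Σc'Δl = 58.4 kN/m; ΣN' = 658.8 kN/m; ΣW sinα = 138.0 kN/m
Resisting = 58.4 + 658.8·tan33.6° = 58.4 + 437.7 = 496.1 kN/m
FS = 496.1 / 138.0 = 3.595

FS = 3.59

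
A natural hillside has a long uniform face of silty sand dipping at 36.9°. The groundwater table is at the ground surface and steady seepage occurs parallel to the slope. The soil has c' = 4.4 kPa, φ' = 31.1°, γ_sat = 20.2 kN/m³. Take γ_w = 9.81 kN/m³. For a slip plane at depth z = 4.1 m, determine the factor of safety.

FS = 0.52

With seepage parallel to the slope and the water table at the surface, the effective normal stress on the slip plane uses the buoyant unit weight γ' = γ_sat − γ_w while the driving shear stress uses γ_sat:
FS = [c' + γ' z cos²β tanφ'] / [γ_sat z sinβ cosβ]
γ' = 20.2 − 9.81 = 10.39 kN/m³
Numerator = 4.4 + 10.39·4.1·cos²36.9°·tan31.1° = 4.4 + 10.39·4.1·0.6395·0.6032 = 20.833 kPa
Denominator = 20.2·4.1·sin36.9°·cos36.9° = 20.2·4.1·0.6004·0.7997 = 39.766 kPa
FS = 20.833 / 39.766 = 0.524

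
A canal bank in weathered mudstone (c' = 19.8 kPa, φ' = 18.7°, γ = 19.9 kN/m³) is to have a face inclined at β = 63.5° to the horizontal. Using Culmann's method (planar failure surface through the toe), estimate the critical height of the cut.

Culmann's analysis gives the critical failure plane at α_cr = (β + φ')/2 = (63.5 + 18.7)/2 = 41.1°, and the critical height
H_c = (4c'/γ) · sinβ cosφ' / [1 − cos(β − φ')]
    = (4·19.8/19.9) · sin63.5°·cos18.7° / [1 − cos(44.8°)]
    = 3.980 · 0.8949·0.9472 / [1 − 0.7096]
    = 3.980 · 0.8477 / 0.2904
    = 11.62 m

H_c = 11.62 m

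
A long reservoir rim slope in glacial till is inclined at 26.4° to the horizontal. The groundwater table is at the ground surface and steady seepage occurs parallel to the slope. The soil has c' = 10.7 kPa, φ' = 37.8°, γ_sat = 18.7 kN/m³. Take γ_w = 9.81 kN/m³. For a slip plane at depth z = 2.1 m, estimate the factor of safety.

FS = 1.43

With seepage parallel to the slope and the water table at the surface, the effective normal stress on the slip plane uses the buoyant unit weight γ' = γ_sat − γ_w while the driving shear stress uses γ_sat:
FS = [c' + γ' z cos²β tanφ'] / [γ_sat z sinβ cosβ]
γ' = 18.7 − 9.81 = 8.89 kN/m³
Numerator = 10.7 + 8.89·2.1·cos²26.4°·tan37.8° = 10.7 + 8.89·2.1·0.8023·0.7757 = 22.318 kPa
Denominator = 18.7·2.1·sin26.4°·cos26.4° = 18.7·2.1·0.4446·0.8957 = 15.640 kPa
FS = 22.318 / 15.640 = 1.427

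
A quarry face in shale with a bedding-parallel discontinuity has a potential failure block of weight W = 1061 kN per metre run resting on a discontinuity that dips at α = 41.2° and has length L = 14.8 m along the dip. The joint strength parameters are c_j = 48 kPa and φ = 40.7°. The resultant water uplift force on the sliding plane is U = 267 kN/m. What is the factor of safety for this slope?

Resolving the block weight along and normal to the plane and applying the Mohr–Coulomb strength on the joint:
N' = W cosα − U = 1061·cos41.2° − 267 = 531.3 kN/m
Driving force T = W sinα = 1061·sin41.2° = 698.9 kN/m
Resisting force R = c_j·L + N'·tanφ = 48·14.8 + 531.3·tan40.7° = 710.4 + 457.0 = 1167.4 kN/m
FS = R / T = 1167.4 / 698.9 = 1.670

FS = 1.67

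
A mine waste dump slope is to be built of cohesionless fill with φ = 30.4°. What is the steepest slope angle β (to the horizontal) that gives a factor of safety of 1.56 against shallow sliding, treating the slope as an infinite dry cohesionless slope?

For an infinite dry cohesionless slope FS = tanφ/tanβ, so tanβ = tanφ / FS.
tanβ = tan30.4° / 1.56 = 0.5867 / 1.56 = 0.3761
β = arctan(0.3761) = 20.61°

β = 20.6°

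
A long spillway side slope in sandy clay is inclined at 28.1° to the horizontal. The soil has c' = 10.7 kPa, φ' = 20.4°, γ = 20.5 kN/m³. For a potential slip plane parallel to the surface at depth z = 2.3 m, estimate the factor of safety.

For an infinite slope with a slip plane parallel to the surface (no pore pressure): FS = [c' + γz cos²β tanφ'] / [γz sinβ cosβ].
γz = 20.5·2.3 = 47.15 kN/m²
Numerator = 10.7 + 47.15·cos²28.1°·tan20.4° = 10.7 + 47.15·0.7781·0.3719 = 24.345 kPa
Denominator = 47.15·sin28.1°·cos28.1° = 47.15·0.4710·0.8821 = 19.590 kPa
FS = 24.345 / 19.590 = 1.243

FS = 1.24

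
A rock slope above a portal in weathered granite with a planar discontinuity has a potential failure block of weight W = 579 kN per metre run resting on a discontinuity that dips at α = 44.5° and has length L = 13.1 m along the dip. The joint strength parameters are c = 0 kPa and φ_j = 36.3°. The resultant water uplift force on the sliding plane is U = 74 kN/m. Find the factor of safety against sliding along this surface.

FS = 0.61

Resolving the block weight along and normal to the plane and applying the Mohr–Coulomb strength on the joint:
N' = W cosα − U = 579·cos44.5° − 74 = 339.0 kN/m
Driving force T = W sinα = 579·sin44.5° = 405.8 kN/m
Resisting force R = c·L + N'·tanφ_j = 0·13.1 + 339.0·tan36.3° = 0.0 + 249.0 = 249.0 kN/m
FS = R / T = 249.0 / 405.8 = 0.614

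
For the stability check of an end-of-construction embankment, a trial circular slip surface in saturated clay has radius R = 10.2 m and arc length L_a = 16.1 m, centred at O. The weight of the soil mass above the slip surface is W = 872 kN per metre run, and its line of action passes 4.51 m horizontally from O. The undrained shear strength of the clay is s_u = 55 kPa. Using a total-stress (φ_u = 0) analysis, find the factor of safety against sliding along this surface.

Taking moments about the centre O, the resisting moment is provided by the undrained shear strength acting along the arc:
M_R = s_u·L_a·R = 55·16.10·10.2 = 9032.1 kN·m/m
M_D = W·d = 872·4.51 = 3932.7 kN·m/m
FS = M_R / M_D = 9032.1 / 3932.7 = 2.297

FS = 2.30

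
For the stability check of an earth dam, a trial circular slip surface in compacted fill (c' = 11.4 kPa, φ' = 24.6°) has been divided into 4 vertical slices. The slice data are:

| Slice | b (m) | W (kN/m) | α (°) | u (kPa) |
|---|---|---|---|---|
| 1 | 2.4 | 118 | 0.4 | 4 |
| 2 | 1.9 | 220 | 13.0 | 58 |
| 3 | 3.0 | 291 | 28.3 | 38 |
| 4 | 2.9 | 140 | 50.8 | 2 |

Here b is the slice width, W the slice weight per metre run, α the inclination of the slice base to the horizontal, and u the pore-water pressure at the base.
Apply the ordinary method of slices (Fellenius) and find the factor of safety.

Ordinary method of slices: FS = Σ[c'·Δl_i + (W_i cosα_i − u_i·Δl_i)·tanφ'] / Σ W_i sinα_i, with Δl_i = b_i / cosα_i.
Slice 1: Δl = 2.4/cos0.4° = 2.400 m; N'_1 = 118·cos0.4° − 4·2.400 = 108.4; c'Δl = 27.36; W sinα = 0.8
Slice 2: Δl = 1.9/cos13.0° = 1.950 m; N'_2 = 220·cos13.0° − 58·1.950 = 101.3; c'Δl = 22.23; W sinα = 49.5
Slice 3: Δl = 3.0/cos28.3° = 3.407 m; N'_3 = 291·cos28.3° − 38·3.407 = 126.7; c'Δl = 38.84; W sinα = 138.0
Slice 4: Δl = 2.9/cos50.8° = 4.588 m; N'_4 = 140·cos50.8° − 2·4.588 = 79.3; c'Δl = 52.31; W sinα = 108.5
Σc'Δl = 140.7 kN/m; ΣN' = 415.7 kN/m; ΣW sinα = 296.8 kN/m
Resisting = 140.7 + 415.7·tan24.6° = 140.7 + 190.3 = 331.1 kN/m
FS = 331.1 / 296.8 = 1.116

FS = 1.12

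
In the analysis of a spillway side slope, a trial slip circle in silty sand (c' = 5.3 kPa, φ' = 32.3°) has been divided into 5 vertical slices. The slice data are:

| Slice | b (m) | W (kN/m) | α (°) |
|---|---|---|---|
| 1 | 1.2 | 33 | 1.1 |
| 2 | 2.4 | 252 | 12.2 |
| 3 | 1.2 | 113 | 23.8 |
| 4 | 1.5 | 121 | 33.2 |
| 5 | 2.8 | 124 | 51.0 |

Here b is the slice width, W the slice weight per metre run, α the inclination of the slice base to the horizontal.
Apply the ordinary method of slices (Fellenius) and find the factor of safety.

Ordinary method of slices: FS = Σ[c'·Δl_i + (W_i cosα_i)·tanφ'] / Σ W_i sinα_i, with Δl_i = b_i / cosα_i.
Slice 1: Δl = 1.2/cos1.1° = 1.200 m; N'_1 = 33·cos1.1° = 33.0; c'Δl = 6.36; W sinα = 0.6
Slice 2: Δl = 2.4/cos12.2° = 2.455 m; N'_2 = 252·cos12.2° = 246.3; c'Δl = 13.01; W sinα = 53.3
Slice 3: Δl = 1.2/cos23.8° = 1.312 m; N'_3 = 113·cos23.8° = 103.4; c'Δl = 6.95; W sinα = 45.6
Slice 4: Δl = 1.5/cos33.2° = 1.793 m; N'_4 = 121·cos33.2° = 101.2; c'Δl = 9.50; W sinα = 66.3
Slice 5: Δl = 2.8/cos51.0° = 4.449 m; N'_5 = 124·cos51.0° = 78.0; c'Δl = 23.58; W sinα = 96.4
Σc'Δl = 59.4 kN/m; ΣN' = 562.0 kN/m; ΣW sinα = 262.1 kN/m
Resisting = 59.4 + 562.0·tan32.3° = 59.4 + 355.3 = 414.7 kN/m
FS = 414.7 / 262.1 = 1.582

FS = 1.58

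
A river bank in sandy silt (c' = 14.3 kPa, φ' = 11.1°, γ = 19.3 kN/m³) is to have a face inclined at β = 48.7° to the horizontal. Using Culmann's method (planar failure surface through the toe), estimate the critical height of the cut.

H_c = 10.52 m

Culmann's analysis gives the critical failure plane at α_cr = (β + φ')/2 = (48.7 + 11.1)/2 = 29.9°, and the critical height
H_c = (4c'/γ) · sinβ cosφ' / [1 − cos(β − φ')]
    = (4·14.3/19.3) · sin48.7°·cos11.1° / [1 − cos(37.6°)]
    = 2.964 · 0.7513·0.9813 / [1 − 0.7923]
    = 2.964 · 0.7372 / 0.2077
    = 10.52 m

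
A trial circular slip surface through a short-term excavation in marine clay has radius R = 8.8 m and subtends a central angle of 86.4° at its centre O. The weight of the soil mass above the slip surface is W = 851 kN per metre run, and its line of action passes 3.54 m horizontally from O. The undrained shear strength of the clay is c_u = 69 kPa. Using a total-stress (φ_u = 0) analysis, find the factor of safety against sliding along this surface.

Taking moments about the centre O, the resisting moment is provided by the undrained shear strength acting along the arc:
Arc length L_a = R·θ = 8.8·(86.4°·π/180) = 8.8·1.5080 = 13.27 m
M_R = c_u·L_a·R = 69·13.27·8.8 = 8057.6 kN·m/m
M_D = W·d = 851·3.54 = 3012.5 kN·m/m
FS = M_R / M_D = 8057.6 / 3012.5 = 2.675

FS = 2.67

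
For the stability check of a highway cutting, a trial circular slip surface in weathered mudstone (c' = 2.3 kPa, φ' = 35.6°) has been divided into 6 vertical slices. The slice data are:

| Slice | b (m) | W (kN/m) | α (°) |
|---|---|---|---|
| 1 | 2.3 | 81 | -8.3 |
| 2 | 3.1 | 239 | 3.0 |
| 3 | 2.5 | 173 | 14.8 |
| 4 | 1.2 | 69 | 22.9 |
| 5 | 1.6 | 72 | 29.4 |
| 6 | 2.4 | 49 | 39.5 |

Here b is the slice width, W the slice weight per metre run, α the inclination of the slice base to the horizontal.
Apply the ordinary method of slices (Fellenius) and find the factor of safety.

Ordinary method of slices: FS = Σ[c'·Δl_i + (W_i cosα_i)·tanφ'] / Σ W_i sinα_i, with Δl_i = b_i / cosα_i.
Slice 1: Δl = 2.3/cos(-8.3°) = 2.324 m; N'_1 = 81·cos(-8.3°) = 80.2; c'Δl = 5.35; W sinα = -11.7
Slice 2: Δl = 3.1/cos3.0° = 3.104 m; N'_2 = 239·cos3.0° = 238.7; c'Δl = 7.14; W sinα = 12.5
Slice 3: Δl = 2.5/cos14.8° = 2.586 m; N'_3 = 173·cos14.8° = 167.3; c'Δl = 5.95; W sinα = 44.2
Slice 4: Δl = 1.2/cos22.9° = 1.303 m; N'_4 = 69·cos22.9° = 63.6; c'Δl = 3.00; W sinα = 26.8
Slice 5: Δl = 1.6/cos29.4° = 1.837 m; N'_5 = 72·cos29.4° = 62.7; c'Δl = 4.22; W sinα = 35.3
Slice 6: Δl = 2.4/cos39.5° = 3.110 m; N'_6 = 49·cos39.5° = 37.8; c'Δl = 7.15; W sinα = 31.2
Σc'Δl = 32.8 kN/m; ΣN' = 650.2 kN/m; ΣW sinα = 138.4 kN/m
Resisting = 32.8 + 650.2·tan35.6° = 32.8 + 465.5 = 498.3 kN/m
FS = 498.3 / 138.4 = 3.601

FS = 3.60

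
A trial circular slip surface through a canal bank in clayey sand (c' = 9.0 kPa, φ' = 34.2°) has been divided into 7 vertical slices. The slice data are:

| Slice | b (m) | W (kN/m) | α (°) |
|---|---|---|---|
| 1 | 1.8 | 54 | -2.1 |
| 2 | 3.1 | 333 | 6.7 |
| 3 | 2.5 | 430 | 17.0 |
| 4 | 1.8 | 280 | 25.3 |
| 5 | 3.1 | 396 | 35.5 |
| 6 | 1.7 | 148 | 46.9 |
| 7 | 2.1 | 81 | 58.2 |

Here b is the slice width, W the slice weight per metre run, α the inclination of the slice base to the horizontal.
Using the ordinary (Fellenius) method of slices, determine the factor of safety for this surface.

FS = 1.75

Ordinary method of slices: FS = Σ[c'·Δl_i + (W_i cosα_i)·tanφ'] / Σ W_i sinα_i, with Δl_i = b_i / cosα_i.
Slice 1: Δl = 1.8/cos(-2.1°) = 1.801 m; N'_1 = 54·cos(-2.1°) = 54.0; c'Δl = 16.21; W sinα = -2.0
Slice 2: Δl = 3.1/cos6.7° = 3.121 m; N'_2 = 333·cos6.7° = 330.7; c'Δl = 28.09; W sinα = 38.9
Slice 3: Δl = 2.5/cos17.0° = 2.614 m; N'_3 = 430·cos17.0° = 411.2; c'Δl = 23.53; W sinα = 125.7
Slice 4: Δl = 1.8/cos25.3° = 1.991 m; N'_4 = 280·cos25.3° = 253.1; c'Δl = 17.92; W sinα = 119.7
Slice 5: Δl = 3.1/cos35.5° = 3.808 m; N'_5 = 396·cos35.5° = 322.4; c'Δl = 34.27; W sinα = 230.0
Slice 6: Δl = 1.7/cos46.9° = 2.488 m; N'_6 = 148·cos46.9° = 101.1; c'Δl = 22.39; W sinα = 108.1
Slice 7: Δl = 2.1/cos58.2° = 3.985 m; N'_7 = 81·cos58.2° = 42.7; c'Δl = 35.87; W sinα = 68.8
Σc'Δl = 178.3 kN/m; ΣN' = 1515.2 kN/m; ΣW sinα = 689.1 kN/m
Resisting = 178.3 + 1515.2·tan34.2° = 178.3 + 1029.8 = 1208.0 kN/m
FS = 1208.0 / 689.1 = 1.753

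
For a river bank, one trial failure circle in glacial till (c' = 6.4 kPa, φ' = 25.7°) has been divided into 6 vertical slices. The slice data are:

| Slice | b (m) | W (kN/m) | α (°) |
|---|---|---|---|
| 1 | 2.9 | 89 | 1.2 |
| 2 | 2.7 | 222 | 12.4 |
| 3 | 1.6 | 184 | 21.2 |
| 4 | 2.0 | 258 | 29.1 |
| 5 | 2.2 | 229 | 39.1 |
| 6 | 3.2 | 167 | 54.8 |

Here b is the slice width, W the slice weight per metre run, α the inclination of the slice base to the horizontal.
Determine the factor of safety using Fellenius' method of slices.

FS = 1.12

Ordinary method of slices: FS = Σ[c'·Δl_i + (W_i cosα_i)·tanφ'] / Σ W_i sinα_i, with Δl_i = b_i / cosα_i.
Slice 1: Δl = 2.9/cos1.2° = 2.901 m; N'_1 = 89·cos1.2° = 89.0; c'Δl = 18.56; W sinα = 1.9
Slice 2: Δl = 2.7/cos12.4° = 2.764 m; N'_2 = 222·cos12.4° = 216.8; c'Δl = 17.69; W sinα = 47.7
Slice 3: Δl = 1.6/cos21.2° = 1.716 m; N'_3 = 184·cos21.2° = 171.5; c'Δl = 10.98; W sinα = 66.5
Slice 4: Δl = 2.0/cos29.1° = 2.289 m; N'_4 = 258·cos29.1° = 225.4; c'Δl = 14.65; W sinα = 125.5
Slice 5: Δl = 2.2/cos39.1° = 2.835 m; N'_5 = 229·cos39.1° = 177.7; c'Δl = 18.14; W sinα = 144.4
Slice 6: Δl = 3.2/cos54.8° = 5.551 m; N'_6 = 167·cos54.8° = 96.3; c'Δl = 35.53; W sinα = 136.5
Σc'Δl = 115.6 kN/m; ΣN' = 976.8 kN/m; ΣW sinα = 522.4 kN/m
Resisting = 115.6 + 976.8·tan25.7° = 115.6 + 470.1 = 585.6 kN/m
FS = 585.6 / 522.4 = 1.121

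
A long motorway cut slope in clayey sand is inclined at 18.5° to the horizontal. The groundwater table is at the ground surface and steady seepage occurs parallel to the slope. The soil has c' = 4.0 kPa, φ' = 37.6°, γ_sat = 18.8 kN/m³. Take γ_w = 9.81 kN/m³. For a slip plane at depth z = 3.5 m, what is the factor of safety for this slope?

FS = 1.30

With seepage parallel to the slope and the water table at the surface, the effective normal stress on the slip plane uses the buoyant unit weight γ' = γ_sat − γ_w while the driving shear stress uses γ_sat:
FS = [c' + γ' z cos²β tanφ'] / [γ_sat z sinβ cosβ]
γ' = 18.8 − 9.81 = 8.99 kN/m³
Numerator = 4.0 + 8.99·3.5·cos²18.5°·tan37.6° = 4.0 + 8.99·3.5·0.8993·0.7701 = 25.792 kPa
Denominator = 18.8·3.5·sin18.5°·cos18.5° = 18.8·3.5·0.3173·0.9483 = 19.800 kPa
FS = 25.792 / 19.800 = 1.303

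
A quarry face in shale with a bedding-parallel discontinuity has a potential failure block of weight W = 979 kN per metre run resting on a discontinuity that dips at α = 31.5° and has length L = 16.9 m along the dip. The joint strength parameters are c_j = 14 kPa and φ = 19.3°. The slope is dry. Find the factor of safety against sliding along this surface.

Resolving the block weight along and normal to the plane and applying the Mohr–Coulomb strength on the joint:
N' = W cosα = 979·cos31.5° = 834.7 kN/m
Driving force T = W sinα = 979·sin31.5° = 511.5 kN/m
Resisting force R = c_j·L + N'·tanφ = 14·16.9 + 834.7·tan19.3° = 236.6 + 292.3 = 528.9 kN/m
FS = R / T = 528.9 / 511.5 = 1.034

FS = 1.03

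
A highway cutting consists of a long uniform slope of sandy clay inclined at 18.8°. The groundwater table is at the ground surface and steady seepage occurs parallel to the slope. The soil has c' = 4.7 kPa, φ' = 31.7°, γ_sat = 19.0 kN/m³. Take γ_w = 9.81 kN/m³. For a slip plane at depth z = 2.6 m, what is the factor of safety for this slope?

With seepage parallel to the slope and the water table at the surface, the effective normal stress on the slip plane uses the buoyant unit weight γ' = γ_sat − γ_w while the driving shear stress uses γ_sat:
FS = [c' + γ' z cos²β tanφ'] / [γ_sat z sinβ cosβ]
γ' = 19.0 − 9.81 = 9.19 kN/m³
Numerator = 4.7 + 9.19·2.6·cos²18.8°·tan31.7° = 4.7 + 9.19·2.6·0.8961·0.6176 = 17.925 kPa
Denominator = 19.0·2.6·sin18.8°·cos18.8° = 19.0·2.6·0.3223·0.9466 = 15.071 kPa
FS = 17.925 / 15.071 = 1.189

FS = 1.19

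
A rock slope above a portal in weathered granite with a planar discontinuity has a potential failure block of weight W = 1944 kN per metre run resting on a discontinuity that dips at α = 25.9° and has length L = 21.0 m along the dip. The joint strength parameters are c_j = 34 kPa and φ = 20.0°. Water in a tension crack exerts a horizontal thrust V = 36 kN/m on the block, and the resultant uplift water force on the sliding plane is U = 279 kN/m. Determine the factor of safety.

FS = 1.41

Resolving the block weight along and normal to the plane and applying the Mohr–Coulomb strength on the joint:
N' = W cosα − U − V sinα = 1944·cos25.9° − 279 − 36·sin25.9° = 1454.0 kN/m
Driving force T = W sinα + V cosα = 1944·sin25.9° + 36·cos25.9° = 881.5 kN/m
Resisting force R = c_j·L + N'·tanφ = 34·21.0 + 1454.0·tan20.0° = 714.0 + 529.2 = 1243.2 kN/m
FS = R / T = 1243.2 / 881.5 = 1.410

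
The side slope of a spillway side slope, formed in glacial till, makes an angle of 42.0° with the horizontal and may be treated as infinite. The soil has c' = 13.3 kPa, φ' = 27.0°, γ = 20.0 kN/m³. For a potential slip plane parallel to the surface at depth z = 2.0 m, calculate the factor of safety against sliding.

For an infinite slope with a slip plane parallel to the surface (no pore pressure): FS = [c' + γz cos²β tanφ'] / [γz sinβ cosβ].
γz = 20.0·2.0 = 40.00 kN/m²
Numerator = 13.3 + 40.00·cos²42.0°·tan27.0° = 13.3 + 40.00·0.5523·0.5095 = 24.556 kPa
Denominator = 40.00·sin42.0°·cos42.0° = 40.00·0.6691·0.7431 = 19.890 kPa
FS = 24.556 / 19.890 = 1.235

FS = 1.23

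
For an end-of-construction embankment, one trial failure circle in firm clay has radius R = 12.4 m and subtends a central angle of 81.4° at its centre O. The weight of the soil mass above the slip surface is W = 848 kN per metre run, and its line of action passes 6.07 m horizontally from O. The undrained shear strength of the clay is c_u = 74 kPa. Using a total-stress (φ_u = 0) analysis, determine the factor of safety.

FS = 3.14

Taking moments about the centre O, the resisting moment is provided by the undrained shear strength acting along the arc:
Arc length L_a = R·θ = 12.4·(81.4°·π/180) = 12.4·1.4207 = 17.62 m
M_R = c_u·L_a·R = 74·17.62·12.4 = 16165.0 kN·m/m
M_D = W·d = 848·6.07 = 5147.4 kN·m/m
FS = M_R / M_D = 16165.0 / 5147.4 = 3.140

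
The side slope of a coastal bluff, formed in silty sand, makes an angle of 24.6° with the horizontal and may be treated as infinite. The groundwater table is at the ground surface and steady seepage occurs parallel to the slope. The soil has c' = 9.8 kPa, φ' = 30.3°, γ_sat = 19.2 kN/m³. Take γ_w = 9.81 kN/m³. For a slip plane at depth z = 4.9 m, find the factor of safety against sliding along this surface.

FS = 0.90

With seepage parallel to the slope and the water table at the surface, the effective normal stress on the slip plane uses the buoyant unit weight γ' = γ_sat − γ_w while the driving shear stress uses γ_sat:
FS = [c' + γ' z cos²β tanφ'] / [γ_sat z sinβ cosβ]
γ' = 19.2 − 9.81 = 9.39 kN/m³
Numerator = 9.8 + 9.39·4.9·cos²24.6°·tan30.3° = 9.8 + 9.39·4.9·0.8267·0.5844 = 32.027 kPa
Denominator = 19.2·4.9·sin24.6°·cos24.6° = 19.2·4.9·0.4163·0.9092 = 35.609 kPa
FS = 32.027 / 35.609 = 0.899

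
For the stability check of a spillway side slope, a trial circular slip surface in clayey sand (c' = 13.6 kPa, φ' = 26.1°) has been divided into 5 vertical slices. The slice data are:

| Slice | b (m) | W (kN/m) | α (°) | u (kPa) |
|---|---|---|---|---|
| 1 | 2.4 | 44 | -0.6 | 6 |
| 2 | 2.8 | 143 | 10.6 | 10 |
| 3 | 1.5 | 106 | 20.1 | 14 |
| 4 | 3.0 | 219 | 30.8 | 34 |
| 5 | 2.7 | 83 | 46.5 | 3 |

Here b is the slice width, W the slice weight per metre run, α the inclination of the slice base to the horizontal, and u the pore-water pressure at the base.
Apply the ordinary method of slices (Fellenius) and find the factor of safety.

FS = 1.52

Ordinary method of slices: FS = Σ[c'·Δl_i + (W_i cosα_i − u_i·Δl_i)·tanφ'] / Σ W_i sinα_i, with Δl_i = b_i / cosα_i.
Slice 1: Δl = 2.4/cos(-0.6°) = 2.400 m; N'_1 = 44·cos(-0.6°) − 6·2.400 = 29.6; c'Δl = 32.64; W sinα = -0.5
Slice 2: Δl = 2.8/cos10.6° = 2.849 m; N'_2 = 143·cos10.6° − 10·2.849 = 112.1; c'Δl = 38.74; W sinα = 26.3
Slice 3: Δl = 1.5/cos20.1° = 1.597 m; N'_3 = 106·cos20.1° − 14·1.597 = 77.2; c'Δl = 21.72; W sinα = 36.4
Slice 4: Δl = 3.0/cos30.8° = 3.493 m; N'_4 = 219·cos30.8° − 34·3.493 = 69.4; c'Δl = 47.50; W sinα = 112.1
Slice 5: Δl = 2.7/cos46.5° = 3.922 m; N'_5 = 83·cos46.5° − 3·3.922 = 45.4; c'Δl = 53.34; W sinα = 60.2
Σc'Δl = 193.9 kN/m; ΣN' = 333.6 kN/m; ΣW sinα = 234.6 kN/m
Resisting = 193.9 + 333.6·tan26.1° = 193.9 + 163.4 = 357.4 kN/m
FS = 357.4 / 234.6 = 1.523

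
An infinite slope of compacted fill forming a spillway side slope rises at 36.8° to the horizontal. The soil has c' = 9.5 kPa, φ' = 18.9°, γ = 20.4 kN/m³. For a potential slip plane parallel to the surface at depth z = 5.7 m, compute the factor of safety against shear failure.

For an infinite slope with a slip plane parallel to the surface (no pore pressure): FS = [c' + γz cos²β tanφ'] / [γz sinβ cosβ].
γz = 20.4·5.7 = 116.28 kN/m²
Numerator = 9.5 + 116.28·cos²36.8°·tan18.9° = 9.5 + 116.28·0.6412·0.3424 = 35.026 kPa
Denominator = 116.28·sin36.8°·cos36.8° = 116.28·0.5990·0.8007 = 55.775 kPa
FS = 35.026 / 55.775 = 0.628

FS = 0.63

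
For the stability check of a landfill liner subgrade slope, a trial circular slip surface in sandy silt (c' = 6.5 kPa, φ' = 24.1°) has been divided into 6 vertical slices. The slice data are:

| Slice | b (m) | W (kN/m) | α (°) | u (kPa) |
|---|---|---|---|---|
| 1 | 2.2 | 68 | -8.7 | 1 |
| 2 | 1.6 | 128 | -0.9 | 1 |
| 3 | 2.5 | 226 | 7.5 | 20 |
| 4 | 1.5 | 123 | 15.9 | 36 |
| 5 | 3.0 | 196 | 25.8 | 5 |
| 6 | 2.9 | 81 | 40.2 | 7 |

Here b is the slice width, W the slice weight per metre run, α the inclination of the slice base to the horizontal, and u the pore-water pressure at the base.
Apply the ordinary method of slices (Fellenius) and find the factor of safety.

FS = 2.00

Ordinary method of slices: FS = Σ[c'·Δl_i + (W_i cosα_i − u_i·Δl_i)·tanφ'] / Σ W_i sinα_i, with Δl_i = b_i / cosα_i.
Slice 1: Δl = 2.2/cos(-8.7°) = 2.226 m; N'_1 = 68·cos(-8.7°) − 1·2.226 = 65.0; c'Δl = 14.47; W sinα = -10.3
Slice 2: Δl = 1.6/cos(-0.9°) = 1.600 m; N'_2 = 128·cos(-0.9°) − 1·1.600 = 126.4; c'Δl = 10.40; W sinα = -2.0
Slice 3: Δl = 2.5/cos7.5° = 2.522 m; N'_3 = 226·cos7.5° − 20·2.522 = 173.6; c'Δl = 16.39; W sinα = 29.5
Slice 4: Δl = 1.5/cos15.9° = 1.560 m; N'_4 = 123·cos15.9° − 36·1.560 = 62.1; c'Δl = 10.14; W sinα = 33.7
Slice 5: Δl = 3.0/cos25.8° = 3.332 m; N'_5 = 196·cos25.8° − 5·3.332 = 159.8; c'Δl = 21.66; W sinα = 85.3
Slice 6: Δl = 2.9/cos40.2° = 3.797 m; N'_6 = 81·cos40.2° − 7·3.797 = 35.3; c'Δl = 24.68; W sinα = 52.3
Σc'Δl = 97.7 kN/m; ΣN' = 622.2 kN/m; ΣW sinα = 188.5 kN/m
Resisting = 97.7 + 622.2·tan24.1° = 97.7 + 278.3 = 376.1 kN/m
FS = 376.1 / 188.5 = 1.995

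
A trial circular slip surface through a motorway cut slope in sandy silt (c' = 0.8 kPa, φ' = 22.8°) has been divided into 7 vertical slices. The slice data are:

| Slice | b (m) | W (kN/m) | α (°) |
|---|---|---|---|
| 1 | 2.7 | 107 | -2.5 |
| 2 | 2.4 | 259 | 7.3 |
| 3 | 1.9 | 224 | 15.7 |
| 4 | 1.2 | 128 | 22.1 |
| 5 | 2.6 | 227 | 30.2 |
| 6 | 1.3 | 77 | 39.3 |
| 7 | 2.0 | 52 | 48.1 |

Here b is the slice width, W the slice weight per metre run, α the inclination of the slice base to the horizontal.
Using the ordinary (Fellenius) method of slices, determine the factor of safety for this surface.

Ordinary method of slices: FS = Σ[c'·Δl_i + (W_i cosα_i)·tanφ'] / Σ W_i sinα_i, with Δl_i = b_i / cosα_i.
Slice 1: Δl = 2.7/cos(-2.5°) = 2.703 m; N'_1 = 107·cos(-2.5°) = 106.9; c'Δl = 2.16; W sinα = -4.7
Slice 2: Δl = 2.4/cos7.3° = 2.420 m; N'_2 = 259·cos7.3° = 256.9; c'Δl = 1.94; W sinα = 32.9
Slice 3: Δl = 1.9/cos15.7° = 1.974 m; N'_3 = 224·cos15.7° = 215.6; c'Δl = 1.58; W sinα = 60.6
Slice 4: Δl = 1.2/cos22.1° = 1.295 m; N'_4 = 128·cos22.1° = 118.6; c'Δl = 1.04; W sinα = 48.2
Slice 5: Δl = 2.6/cos30.2° = 3.008 m; N'_5 = 227·cos30.2° = 196.2; c'Δl = 2.41; W sinα = 114.2
Slice 6: Δl = 1.3/cos39.3° = 1.680 m; N'_6 = 77·cos39.3° = 59.6; c'Δl = 1.34; W sinα = 48.8
Slice 7: Δl = 2.0/cos48.1° = 2.995 m; N'_7 = 52·cos48.1° = 34.7; c'Δl = 2.40; W sinα = 38.7
Σc'Δl = 12.9 kN/m; ΣN' = 988.5 kN/m; ΣW sinα = 338.7 kN/m
Resisting = 12.9 + 988.5·tan22.8° = 12.9 + 415.5 = 428.4 kN/m
FS = 428.4 / 338.7 = 1.265

FS = 1.26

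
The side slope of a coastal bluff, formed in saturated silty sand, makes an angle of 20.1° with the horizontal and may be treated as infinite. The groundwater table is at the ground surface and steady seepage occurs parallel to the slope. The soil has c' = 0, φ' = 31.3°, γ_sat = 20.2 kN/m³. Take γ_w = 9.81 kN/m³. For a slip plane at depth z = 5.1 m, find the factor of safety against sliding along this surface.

With seepage parallel to the slope and the water table at the surface, the effective normal stress on the slip plane uses the buoyant unit weight γ' = γ_sat − γ_w while the driving shear stress uses γ_sat:
FS = [c' + γ' z cos²β tanφ'] / [γ_sat z sinβ cosβ]
(For c' = 0 this reduces to FS = (γ'/γ_sat)·tanφ'/tanβ.)
γ' = 20.2 − 9.81 = 10.39 kN/m³
Numerator = 0.0 + 10.39·5.1·cos²20.1°·tan31.3° = 0.0 + 10.39·5.1·0.8819·0.6080 = 28.413 kPa
Denominator = 20.2·5.1·sin20.1°·cos20.1° = 20.2·5.1·0.3437·0.9391 = 33.248 kPa
FS = 28.413 / 33.248 = 0.855

FS = 0.85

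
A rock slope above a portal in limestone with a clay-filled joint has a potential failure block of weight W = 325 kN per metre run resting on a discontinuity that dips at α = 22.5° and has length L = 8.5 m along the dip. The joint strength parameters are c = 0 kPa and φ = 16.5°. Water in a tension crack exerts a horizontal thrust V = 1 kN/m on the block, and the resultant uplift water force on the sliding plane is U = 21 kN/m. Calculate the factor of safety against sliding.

FS = 0.66

Resolving the block weight along and normal to the plane and applying the Mohr–Coulomb strength on the joint:
N' = W cosα − U − V sinα = 325·cos22.5° − 21 − 1·sin22.5° = 278.9 kN/m
Driving force T = W sinα + V cosα = 325·sin22.5° + 1·cos22.5° = 125.3 kN/m
Resisting force R = c·L + N'·tanφ = 0·8.5 + 278.9·tan16.5° = 0.0 + 82.6 = 82.6 kN/m
FS = R / T = 82.6 / 125.3 = 0.659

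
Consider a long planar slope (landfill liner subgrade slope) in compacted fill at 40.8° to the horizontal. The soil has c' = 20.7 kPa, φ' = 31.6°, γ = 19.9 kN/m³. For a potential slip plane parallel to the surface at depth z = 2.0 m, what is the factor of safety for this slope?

For an infinite slope with a slip plane parallel to the surface (no pore pressure): FS = [c' + γz cos²β tanφ'] / [γz sinβ cosβ].
γz = 19.9·2.0 = 39.80 kN/m²
Numerator = 20.7 + 39.80·cos²40.8°·tan31.6° = 20.7 + 39.80·0.5730·0.6152 = 34.731 kPa
Denominator = 39.80·sin40.8°·cos40.8° = 39.80·0.6534·0.7570 = 19.687 kPa
FS = 34.731 / 19.687 = 1.764

FS = 1.76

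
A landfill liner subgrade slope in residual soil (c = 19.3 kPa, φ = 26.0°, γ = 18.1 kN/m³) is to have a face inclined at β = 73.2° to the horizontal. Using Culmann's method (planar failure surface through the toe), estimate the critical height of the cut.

Culmann's analysis gives the critical failure plane at α_cr = (β + φ)/2 = (73.2 + 26.0)/2 = 49.6°, and the critical height
H_c = (4c/γ) · sinβ cosφ / [1 − cos(β − φ)]
    = (4·19.3/18.1) · sin73.2°·cos26.0° / [1 − cos(47.2°)]
    = 4.265 · 0.9573·0.8988 / [1 − 0.6794]
    = 4.265 · 0.8604 / 0.3206
    = 11.45 m

H_c = 11.45 m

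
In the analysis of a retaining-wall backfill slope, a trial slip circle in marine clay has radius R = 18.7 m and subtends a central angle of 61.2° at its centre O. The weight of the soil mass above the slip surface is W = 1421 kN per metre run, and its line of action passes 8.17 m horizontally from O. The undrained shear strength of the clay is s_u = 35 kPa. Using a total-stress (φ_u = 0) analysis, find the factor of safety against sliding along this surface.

Taking moments about the centre O, the resisting moment is provided by the undrained shear strength acting along the arc:
Arc length L_a = R·θ = 18.7·(61.2°·π/180) = 18.7·1.0681 = 19.97 m
M_R = s_u·L_a·R = 35·19.97·18.7 = 13073.1 kN·m/m
M_D = W·d = 1421·8.17 = 11609.6 kN·m/m
FS = M_R / M_D = 13073.1 / 11609.6 = 1.126

FS = 1.13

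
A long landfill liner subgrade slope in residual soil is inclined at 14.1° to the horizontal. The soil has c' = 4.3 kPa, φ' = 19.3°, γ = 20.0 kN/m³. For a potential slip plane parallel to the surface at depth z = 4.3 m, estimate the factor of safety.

For an infinite slope with a slip plane parallel to the surface (no pore pressure): FS = [c' + γz cos²β tanφ'] / [γz sinβ cosβ].
γz = 20.0·4.3 = 86.00 kN/m²
Numerator = 4.3 + 86.00·cos²14.1°·tan19.3° = 4.3 + 86.00·0.9407·0.3502 = 32.629 kPa
Denominator = 86.00·sin14.1°·cos14.1° = 86.00·0.2436·0.9699 = 20.320 kPa
FS = 32.629 / 20.320 = 1.606

FS = 1.61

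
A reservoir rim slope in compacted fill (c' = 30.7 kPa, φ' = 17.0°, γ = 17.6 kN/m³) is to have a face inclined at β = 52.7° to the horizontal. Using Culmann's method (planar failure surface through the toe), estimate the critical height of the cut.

H_c = 28.25 m

Culmann's analysis gives the critical failure plane at α_cr = (β + φ')/2 = (52.7 + 17.0)/2 = 34.9°, and the critical height
H_c = (4c'/γ) · sinβ cosφ' / [1 − cos(β − φ')]
    = (4·30.7/17.6) · sin52.7°·cos17.0° / [1 − cos(35.7°)]
    = 6.977 · 0.7955·0.9563 / [1 − 0.8121]
    = 6.977 · 0.7607 / 0.1879
    = 28.25 m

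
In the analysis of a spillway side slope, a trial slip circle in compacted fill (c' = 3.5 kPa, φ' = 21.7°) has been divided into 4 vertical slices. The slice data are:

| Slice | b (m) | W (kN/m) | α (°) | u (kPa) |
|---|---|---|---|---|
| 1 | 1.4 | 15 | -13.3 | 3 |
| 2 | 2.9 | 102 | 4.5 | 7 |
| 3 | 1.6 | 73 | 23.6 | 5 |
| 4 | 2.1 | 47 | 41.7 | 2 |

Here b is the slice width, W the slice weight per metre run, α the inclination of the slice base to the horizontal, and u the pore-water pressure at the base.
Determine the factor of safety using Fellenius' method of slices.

FS = 1.58

Ordinary method of slices: FS = Σ[c'·Δl_i + (W_i cosα_i − u_i·Δl_i)·tanφ'] / Σ W_i sinα_i, with Δl_i = b_i / cosα_i.
Slice 1: Δl = 1.4/cos(-13.3°) = 1.439 m; N'_1 = 15·cos(-13.3°) − 3·1.439 = 10.3; c'Δl = 5.04; W sinα = -3.5
Slice 2: Δl = 2.9/cos4.5° = 2.909 m; N'_2 = 102·cos4.5° − 7·2.909 = 81.3; c'Δl = 10.18; W sinα = 8.0
Slice 3: Δl = 1.6/cos23.6° = 1.746 m; N'_3 = 73·cos23.6° − 5·1.746 = 58.2; c'Δl = 6.11; W sinα = 29.2
Slice 4: Δl = 2.1/cos41.7° = 2.813 m; N'_4 = 47·cos41.7° − 2·2.813 = 29.5; c'Δl = 9.84; W sinα = 31.3
Σc'Δl = 31.2 kN/m; ΣN' = 179.2 kN/m; ΣW sinα = 65.0 kN/m
Resisting = 31.2 + 179.2·tan21.7° = 31.2 + 71.3 = 102.5 kN/m
FS = 102.5 / 65.0 = 1.576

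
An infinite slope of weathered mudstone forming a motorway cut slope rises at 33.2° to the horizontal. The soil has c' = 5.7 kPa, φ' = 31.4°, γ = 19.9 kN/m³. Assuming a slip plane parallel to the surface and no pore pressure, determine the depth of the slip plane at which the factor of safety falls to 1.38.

z = 1.40 m

Setting FS = 1.38 in FS = [c' + γz cos²β tanφ'] / [γz sinβ cosβ] and solving for z:
z = c' / [γ cosβ (FS·sinβ − cosβ·tanφ')]
  = 5.7 / [19.9·cos33.2°·(1.38·sin33.2° − cos33.2°·tan31.4°)]
  = 5.7 / [19.9·0.8368·(1.38·0.5476 − 0.8368·0.6104)]
  = 5.7 / 4.0775 = 1.398 m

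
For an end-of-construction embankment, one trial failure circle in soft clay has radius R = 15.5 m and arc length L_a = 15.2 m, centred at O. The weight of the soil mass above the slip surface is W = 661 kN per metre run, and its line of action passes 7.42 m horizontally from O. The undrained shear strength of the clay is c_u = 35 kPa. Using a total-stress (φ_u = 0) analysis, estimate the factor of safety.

Taking moments about the centre O, the resisting moment is provided by the undrained shear strength acting along the arc:
M_R = c_u·L_a·R = 35·15.20·15.5 = 8246.0 kN·m/m
M_D = W·d = 661·7.42 = 4904.6 kN·m/m
FS = M_R / M_D = 8246.0 / 4904.6 = 1.681

FS = 1.68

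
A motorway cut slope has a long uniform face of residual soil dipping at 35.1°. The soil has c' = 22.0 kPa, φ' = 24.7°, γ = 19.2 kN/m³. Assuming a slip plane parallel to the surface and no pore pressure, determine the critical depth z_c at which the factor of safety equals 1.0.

z_c = 7.05 m

Setting FS = 1.00 in FS = [c' + γz cos²β tanφ'] / [γz sinβ cosβ] and solving for z:
z = c' / [γ cosβ (FS·sinβ − cosβ·tanφ')]
  = 22.0 / [19.2·cos35.1°·(1.00·sin35.1° − cos35.1°·tan24.7°)]
  = 22.0 / [19.2·0.8181·(1.00·0.5750 − 0.8181·0.4599)]
  = 22.0 / 3.1212 = 7.048 m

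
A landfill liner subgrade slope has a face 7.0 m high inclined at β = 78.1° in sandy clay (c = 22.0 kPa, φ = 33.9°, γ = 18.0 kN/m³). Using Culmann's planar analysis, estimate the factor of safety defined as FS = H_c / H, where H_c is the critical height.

H_c = (4c/γ) · sinβ cosφ / [1 − cos(β − φ)]
    = (4·22.0/18.0) · sin78.1°·cos33.9° / [1 − cos44.2°]
    = 4.889 · 0.8122 / 0.2831 = 14.03 m
FS = H_c / H = 14.03 / 7.0 = 2.004

FS = 2.00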